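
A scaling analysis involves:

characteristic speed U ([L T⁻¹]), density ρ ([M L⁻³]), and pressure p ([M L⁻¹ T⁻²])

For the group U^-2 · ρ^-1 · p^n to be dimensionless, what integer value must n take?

Balance the M exponent: (1)·n from p, plus −2·(0) − (1) = -1 from the rest, must sum to zero.
n − 1 = 0, so n = 1.

1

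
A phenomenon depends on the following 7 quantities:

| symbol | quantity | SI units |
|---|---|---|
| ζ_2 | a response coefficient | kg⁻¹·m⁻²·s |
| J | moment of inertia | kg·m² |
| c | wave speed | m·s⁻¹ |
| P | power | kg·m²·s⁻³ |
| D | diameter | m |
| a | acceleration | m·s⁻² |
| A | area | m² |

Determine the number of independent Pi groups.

There are 7 variables and 3 base dimensions (M, L, T).
The dimension matrix has rank 3.
Independent dimensionless groups: 7 − 3 = 4.

4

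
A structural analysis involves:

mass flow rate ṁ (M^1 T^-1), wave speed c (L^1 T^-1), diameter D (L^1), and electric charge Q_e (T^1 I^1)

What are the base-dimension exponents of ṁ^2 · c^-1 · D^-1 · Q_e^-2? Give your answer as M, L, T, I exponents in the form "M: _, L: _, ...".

M: 2, L: -2, T: -3, I: -2

Collect each base-dimension exponent across the product:
  M: 2·(1) − (0) − (0) − 2·(0) = 2
  L: 2·(0) − (1) − (1) − 2·(0) = -2
  T: 2·(-1) − (-1) − (0) − 2·(1) = -3
  I: 2·(0) − (0) − (0) − 2·(1) = -2
So the dimensions are [M² L⁻² T⁻³ I⁻²].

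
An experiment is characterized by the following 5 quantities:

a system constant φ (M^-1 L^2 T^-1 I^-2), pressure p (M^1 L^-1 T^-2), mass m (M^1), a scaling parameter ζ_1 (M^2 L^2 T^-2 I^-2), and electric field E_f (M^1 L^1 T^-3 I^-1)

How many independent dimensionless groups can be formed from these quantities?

1

There are 5 variables and 4 base dimensions (M, L, T, I).
The dimension matrix has rank 4.
Independent dimensionless groups: 5 − 4 = 1.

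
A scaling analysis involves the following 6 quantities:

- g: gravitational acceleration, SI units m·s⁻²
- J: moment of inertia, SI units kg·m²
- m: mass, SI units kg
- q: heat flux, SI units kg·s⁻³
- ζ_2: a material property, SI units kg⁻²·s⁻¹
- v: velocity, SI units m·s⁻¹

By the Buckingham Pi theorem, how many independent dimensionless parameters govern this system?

There are 6 variables and 3 base dimensions (M, L, T).
The dimension matrix has rank 3.
Independent dimensionless groups: 6 − 3 = 3.

3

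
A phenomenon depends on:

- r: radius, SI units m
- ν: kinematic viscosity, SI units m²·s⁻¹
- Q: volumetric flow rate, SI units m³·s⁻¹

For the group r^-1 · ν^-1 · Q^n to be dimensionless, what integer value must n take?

1

Balance the L exponent: (3)·n from Q, plus −(1) − (2) = -3 from the rest, must sum to zero.
3n − 3 = 0, so n = 1.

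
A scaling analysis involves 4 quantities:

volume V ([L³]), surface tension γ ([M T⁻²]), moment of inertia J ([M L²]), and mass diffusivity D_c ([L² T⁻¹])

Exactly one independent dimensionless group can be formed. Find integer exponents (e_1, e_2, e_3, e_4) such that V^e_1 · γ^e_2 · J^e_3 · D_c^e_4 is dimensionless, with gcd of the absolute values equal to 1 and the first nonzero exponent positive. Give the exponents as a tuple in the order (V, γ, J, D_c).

M: e_1·(0) + e_2·(1) + e_3·(1) + e_4·(0) = 0
L: e_1·(3) + e_2·(0) + e_3·(2) + e_4·(2) = 0
T: e_1·(0) + e_2·(-2) + e_3·(0) + e_4·(-1) = 0
Solving this homogeneous linear system for the smallest-integer solution (first nonzero entry positive) gives (2, 1, -1, -2).

(2, 1, -1, -2)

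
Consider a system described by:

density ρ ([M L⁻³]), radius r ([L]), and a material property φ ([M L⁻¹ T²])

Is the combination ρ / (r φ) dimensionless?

no

Sum the exponent of each base dimension across the product:
  M: [ρ]_M − [r]_M − [φ]_M = (1) − (0) − (1) = 0
  L: [ρ]_L − [r]_L − [φ]_L = (-3) − (1) − (-1) = -3
  T: [ρ]_T − [r]_T − [φ]_T = (0) − (0) − (2) = -2
Net dimensions [L⁻³ T⁻²] ≠ [1] — not dimensionless.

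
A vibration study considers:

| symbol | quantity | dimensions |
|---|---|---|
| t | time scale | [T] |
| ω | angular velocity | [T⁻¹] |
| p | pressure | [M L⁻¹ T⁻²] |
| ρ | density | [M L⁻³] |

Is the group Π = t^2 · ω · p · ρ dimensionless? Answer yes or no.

Sum the exponent of each base dimension across the product:
  M: 2·[t]_M + [ω]_M + [p]_M + [ρ]_M = 2·(0) + (0) + (1) + (1) = 2
  L: 2·[t]_L + [ω]_L + [p]_L + [ρ]_L = 2·(0) + (0) + (-1) + (-3) = -4
  T: 2·[t]_T + [ω]_T + [p]_T + [ρ]_T = 2·(1) + (-1) + (-2) + (0) = -1
Net dimensions [M² L⁻⁴ T⁻¹] ≠ [1] — not dimensionless.

no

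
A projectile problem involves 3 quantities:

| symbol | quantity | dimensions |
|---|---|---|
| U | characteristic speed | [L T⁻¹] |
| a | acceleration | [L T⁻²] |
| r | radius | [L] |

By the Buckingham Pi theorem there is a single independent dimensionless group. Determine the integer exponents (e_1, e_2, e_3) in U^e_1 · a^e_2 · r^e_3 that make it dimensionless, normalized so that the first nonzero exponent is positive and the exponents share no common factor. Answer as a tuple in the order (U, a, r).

(2, -1, -1)

L: e_1·(1) + e_2·(1) + e_3·(1) = 0
T: e_1·(-1) + e_2·(-2) + e_3·(0) = 0
Solving this homogeneous linear system for the smallest-integer solution (first nonzero entry positive) gives (2, -1, -1).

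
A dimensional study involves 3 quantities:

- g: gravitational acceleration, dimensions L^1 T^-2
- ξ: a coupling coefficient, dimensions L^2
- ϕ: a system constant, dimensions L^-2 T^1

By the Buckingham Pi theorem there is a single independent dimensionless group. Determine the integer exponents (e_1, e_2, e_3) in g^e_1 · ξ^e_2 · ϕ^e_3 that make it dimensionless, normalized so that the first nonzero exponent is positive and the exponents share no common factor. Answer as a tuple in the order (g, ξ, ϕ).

L: e_1·(1) + e_2·(2) + e_3·(-2) = 0
T: e_1·(-2) + e_2·(0) + e_3·(1) = 0
Solving this homogeneous linear system for the smallest-integer solution (first nonzero entry positive) gives (2, 3, 4).

(2, 3, 4)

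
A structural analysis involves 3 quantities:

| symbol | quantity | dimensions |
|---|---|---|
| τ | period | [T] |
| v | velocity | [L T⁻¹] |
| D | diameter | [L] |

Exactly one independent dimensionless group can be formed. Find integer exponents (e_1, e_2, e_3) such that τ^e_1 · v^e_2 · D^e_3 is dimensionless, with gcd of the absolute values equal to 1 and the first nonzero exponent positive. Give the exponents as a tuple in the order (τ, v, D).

L: e_1·(0) + e_2·(1) + e_3·(1) = 0
T: e_1·(1) + e_2·(-1) + e_3·(0) = 0
Solving this homogeneous linear system for the smallest-integer solution (first nonzero entry positive) gives (1, 1, -1).

(1, 1, -1)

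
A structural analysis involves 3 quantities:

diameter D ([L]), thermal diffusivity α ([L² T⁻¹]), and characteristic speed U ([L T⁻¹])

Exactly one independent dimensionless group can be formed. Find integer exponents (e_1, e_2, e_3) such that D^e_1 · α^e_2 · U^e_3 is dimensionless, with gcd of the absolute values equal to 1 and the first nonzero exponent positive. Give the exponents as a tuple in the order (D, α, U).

L: e_1·(1) + e_2·(2) + e_3·(1) = 0
T: e_1·(0) + e_2·(-1) + e_3·(-1) = 0
Solving this homogeneous linear system for the smallest-integer solution (first nonzero entry positive) gives (1, -1, 1).

(1, -1, 1)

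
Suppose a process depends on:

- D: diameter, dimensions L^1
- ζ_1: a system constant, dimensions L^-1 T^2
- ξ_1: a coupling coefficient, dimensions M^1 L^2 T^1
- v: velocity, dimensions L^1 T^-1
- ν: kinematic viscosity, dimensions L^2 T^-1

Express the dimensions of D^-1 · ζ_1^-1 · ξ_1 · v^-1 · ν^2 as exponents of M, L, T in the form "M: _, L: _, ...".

M: 1, L: 5, T: -2

Collect each base-dimension exponent across the product:
  M: −(0) − (0) + (1) − (0) + 2·(0) = 1
  L: −(1) − (-1) + (2) − (1) + 2·(2) = 5
  T: −(0) − (2) + (1) − (-1) + 2·(-1) = -2
So the dimensions are [M L⁵ T⁻²].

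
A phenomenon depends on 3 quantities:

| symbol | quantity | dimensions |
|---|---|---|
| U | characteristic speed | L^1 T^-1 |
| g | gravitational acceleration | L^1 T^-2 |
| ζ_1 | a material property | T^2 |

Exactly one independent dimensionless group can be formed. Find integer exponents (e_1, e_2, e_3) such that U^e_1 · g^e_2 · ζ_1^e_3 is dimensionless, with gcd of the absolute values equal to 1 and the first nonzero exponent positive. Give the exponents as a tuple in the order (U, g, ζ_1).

(2, -2, -1)

L: e_1·(1) + e_2·(1) + e_3·(0) = 0
T: e_1·(-1) + e_2·(-2) + e_3·(2) = 0
Solving this homogeneous linear system for the smallest-integer solution (first nonzero entry positive) gives (2, -2, -1).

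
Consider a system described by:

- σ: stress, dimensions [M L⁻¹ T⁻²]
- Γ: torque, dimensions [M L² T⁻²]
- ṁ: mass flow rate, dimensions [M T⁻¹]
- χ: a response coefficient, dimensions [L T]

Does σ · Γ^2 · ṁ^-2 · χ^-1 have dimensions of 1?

no

Sum the exponent of each base dimension across the product:
  M: [σ]_M + 2·[Γ]_M − 2·[ṁ]_M − [χ]_M = (1) + 2·(1) − 2·(1) − (0) = 1
  L: [σ]_L + 2·[Γ]_L − 2·[ṁ]_L − [χ]_L = (-1) + 2·(2) − 2·(0) − (1) = 2
  T: [σ]_T + 2·[Γ]_T − 2·[ṁ]_T − [χ]_T = (-2) + 2·(-2) − 2·(-1) − (1) = -5
Net dimensions [M L² T⁻⁵] ≠ [1] — not dimensionless.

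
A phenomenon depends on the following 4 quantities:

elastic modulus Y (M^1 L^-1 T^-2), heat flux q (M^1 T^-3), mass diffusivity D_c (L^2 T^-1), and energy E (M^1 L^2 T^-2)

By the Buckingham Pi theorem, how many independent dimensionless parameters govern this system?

1

There are 4 variables and 3 base dimensions (M, L, T).
The dimension matrix has rank 3.
Independent dimensionless groups: 4 − 3 = 1.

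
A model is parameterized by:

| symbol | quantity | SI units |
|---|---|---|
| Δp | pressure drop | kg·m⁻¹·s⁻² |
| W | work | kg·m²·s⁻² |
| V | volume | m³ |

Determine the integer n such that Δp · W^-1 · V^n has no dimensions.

Balance the L exponent: (3)·n from V, plus (-1) − (2) = -3 from the rest, must sum to zero.
3n − 3 = 0, so n = 1.

1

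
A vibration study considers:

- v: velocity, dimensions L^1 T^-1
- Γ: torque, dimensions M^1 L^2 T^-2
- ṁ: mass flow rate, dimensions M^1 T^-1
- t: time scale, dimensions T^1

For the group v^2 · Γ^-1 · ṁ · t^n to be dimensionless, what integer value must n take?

Balance the T exponent: (1)·n from t, plus 2·(-1) − (-2) + (-1) = -1 from the rest, must sum to zero.
n − 1 = 0, so n = 1.

1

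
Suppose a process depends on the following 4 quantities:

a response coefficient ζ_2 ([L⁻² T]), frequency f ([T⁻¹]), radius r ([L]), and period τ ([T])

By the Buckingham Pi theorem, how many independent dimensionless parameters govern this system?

There are 4 variables and 2 base dimensions (L, T).
The dimension matrix has rank 2.
Independent dimensionless groups: 4 − 2 = 2.

2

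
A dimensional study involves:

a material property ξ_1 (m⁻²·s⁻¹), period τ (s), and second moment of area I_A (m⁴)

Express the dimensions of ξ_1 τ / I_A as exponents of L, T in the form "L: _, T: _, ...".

Collect each base-dimension exponent across the product:
  L: (-2) + (0) − (4) = -6
  T: (-1) + (1) − (0) = 0
So the dimensions are [L⁻⁶].

L: -6, T: 0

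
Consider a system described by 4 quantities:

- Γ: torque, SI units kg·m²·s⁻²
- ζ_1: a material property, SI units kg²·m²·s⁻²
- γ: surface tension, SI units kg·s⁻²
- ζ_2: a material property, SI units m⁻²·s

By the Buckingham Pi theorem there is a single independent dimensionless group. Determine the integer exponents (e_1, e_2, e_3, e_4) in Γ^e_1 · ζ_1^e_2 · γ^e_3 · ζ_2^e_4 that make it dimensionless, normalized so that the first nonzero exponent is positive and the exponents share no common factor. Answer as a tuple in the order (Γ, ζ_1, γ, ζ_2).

(3, -1, -1, 2)

M: e_1·(1) + e_2·(2) + e_3·(1) + e_4·(0) = 0
L: e_1·(2) + e_2·(2) + e_3·(0) + e_4·(-2) = 0
T: e_1·(-2) + e_2·(-2) + e_3·(-2) + e_4·(1) = 0
Solving this homogeneous linear system for the smallest-integer solution (first nonzero entry positive) gives (3, -1, -1, 2).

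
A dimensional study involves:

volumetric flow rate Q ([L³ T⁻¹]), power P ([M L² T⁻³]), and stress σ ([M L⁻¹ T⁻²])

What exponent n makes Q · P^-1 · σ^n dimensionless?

Balance the M exponent: (1)·n from σ, plus (0) − (1) = -1 from the rest, must sum to zero.
n − 1 = 0, so n = 1.

1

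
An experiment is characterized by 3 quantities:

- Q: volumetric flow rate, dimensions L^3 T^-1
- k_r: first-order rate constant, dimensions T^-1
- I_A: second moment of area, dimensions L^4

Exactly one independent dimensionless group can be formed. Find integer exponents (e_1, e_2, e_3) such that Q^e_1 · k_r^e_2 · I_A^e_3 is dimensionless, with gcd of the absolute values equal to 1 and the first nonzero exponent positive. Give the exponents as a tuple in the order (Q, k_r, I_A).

L: e_1·(3) + e_2·(0) + e_3·(4) = 0
T: e_1·(-1) + e_2·(-1) + e_3·(0) = 0
Solving this homogeneous linear system for the smallest-integer solution (first nonzero entry positive) gives (4, -4, -3).

(4, -4, -3)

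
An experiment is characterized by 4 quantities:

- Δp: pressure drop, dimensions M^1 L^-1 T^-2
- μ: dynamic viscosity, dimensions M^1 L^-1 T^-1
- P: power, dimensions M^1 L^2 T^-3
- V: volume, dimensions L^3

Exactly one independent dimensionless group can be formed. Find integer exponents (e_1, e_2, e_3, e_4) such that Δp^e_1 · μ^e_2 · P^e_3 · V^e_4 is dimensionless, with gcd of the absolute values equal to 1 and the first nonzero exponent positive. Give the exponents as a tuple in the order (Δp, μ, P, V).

(2, -1, -1, 1)

M: e_1·(1) + e_2·(1) + e_3·(1) + e_4·(0) = 0
L: e_1·(-1) + e_2·(-1) + e_3·(2) + e_4·(3) = 0
T: e_1·(-2) + e_2·(-1) + e_3·(-3) + e_4·(0) = 0
Solving this homogeneous linear system for the smallest-integer solution (first nonzero entry positive) gives (2, -1, -1, 1).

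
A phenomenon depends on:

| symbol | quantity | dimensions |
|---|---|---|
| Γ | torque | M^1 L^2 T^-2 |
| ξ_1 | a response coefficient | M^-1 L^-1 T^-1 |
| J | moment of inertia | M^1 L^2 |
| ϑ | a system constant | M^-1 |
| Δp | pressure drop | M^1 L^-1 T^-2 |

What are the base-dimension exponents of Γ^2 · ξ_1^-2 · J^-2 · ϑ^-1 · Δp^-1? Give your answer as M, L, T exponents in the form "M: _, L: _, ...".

M: 2, L: 3, T: 0

Collect each base-dimension exponent across the product:
  M: 2·(1) − 2·(-1) − 2·(1) − (-1) − (1) = 2
  L: 2·(2) − 2·(-1) − 2·(2) − (0) − (-1) = 3
  T: 2·(-2) − 2·(-1) − 2·(0) − (0) − (-2) = 0
So the dimensions are [M² L³].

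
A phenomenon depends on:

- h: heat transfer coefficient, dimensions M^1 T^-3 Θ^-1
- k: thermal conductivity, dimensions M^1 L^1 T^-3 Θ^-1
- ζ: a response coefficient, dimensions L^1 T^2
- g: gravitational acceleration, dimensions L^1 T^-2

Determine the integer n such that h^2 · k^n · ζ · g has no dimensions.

-2

Balance the M exponent: (1)·n from k, plus 2·(1) + (0) + (0) = 2 from the rest, must sum to zero.
n + 2 = 0, so n = -2.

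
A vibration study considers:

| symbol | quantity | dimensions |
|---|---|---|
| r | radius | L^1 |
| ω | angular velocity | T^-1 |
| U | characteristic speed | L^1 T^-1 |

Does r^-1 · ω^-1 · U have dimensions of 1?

Sum the exponent of each base dimension across the product:
  L: −[r]_L − [ω]_L + [U]_L = −(1) − (0) + (1) = 0
  T: −[r]_T − [ω]_T + [U]_T = −(0) − (-1) + (-1) = 0
All base exponents vanish — dimensionless.

yes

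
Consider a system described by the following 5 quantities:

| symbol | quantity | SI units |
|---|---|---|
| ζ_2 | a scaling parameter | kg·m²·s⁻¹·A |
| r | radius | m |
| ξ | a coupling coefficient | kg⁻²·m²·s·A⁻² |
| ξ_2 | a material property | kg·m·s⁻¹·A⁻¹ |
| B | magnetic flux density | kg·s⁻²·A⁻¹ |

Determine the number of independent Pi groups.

There are 5 variables and 4 base dimensions (M, L, T, I).
The dimension matrix has rank 4.
Independent dimensionless groups: 5 − 4 = 1.

1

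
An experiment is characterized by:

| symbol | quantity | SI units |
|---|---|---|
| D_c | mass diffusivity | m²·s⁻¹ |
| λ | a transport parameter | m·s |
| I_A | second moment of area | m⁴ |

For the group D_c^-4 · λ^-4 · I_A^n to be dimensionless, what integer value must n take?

3

Balance the L exponent: (4)·n from I_A, plus −4·(2) − 4·(1) = -12 from the rest, must sum to zero.
4n − 12 = 0, so n = 3.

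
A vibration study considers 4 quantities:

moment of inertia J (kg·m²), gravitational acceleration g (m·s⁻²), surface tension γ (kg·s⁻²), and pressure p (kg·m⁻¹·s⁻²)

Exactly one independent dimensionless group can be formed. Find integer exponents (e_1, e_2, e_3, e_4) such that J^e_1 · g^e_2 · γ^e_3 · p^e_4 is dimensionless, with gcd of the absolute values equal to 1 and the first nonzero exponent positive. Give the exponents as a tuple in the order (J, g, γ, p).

M: e_1·(1) + e_2·(0) + e_3·(1) + e_4·(1) = 0
L: e_1·(2) + e_2·(1) + e_3·(0) + e_4·(-1) = 0
T: e_1·(0) + e_2·(-2) + e_3·(-2) + e_4·(-2) = 0
Solving this homogeneous linear system for the smallest-integer solution (first nonzero entry positive) gives (1, 1, -4, 3).

(1, 1, -4, 3)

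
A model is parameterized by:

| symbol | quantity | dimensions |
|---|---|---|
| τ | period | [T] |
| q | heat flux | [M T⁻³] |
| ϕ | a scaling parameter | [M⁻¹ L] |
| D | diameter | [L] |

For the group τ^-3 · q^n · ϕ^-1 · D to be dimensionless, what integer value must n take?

Balance the M exponent: (1)·n from q, plus −3·(0) − (-1) + (0) = 1 from the rest, must sum to zero.
n + 1 = 0, so n = -1.

-1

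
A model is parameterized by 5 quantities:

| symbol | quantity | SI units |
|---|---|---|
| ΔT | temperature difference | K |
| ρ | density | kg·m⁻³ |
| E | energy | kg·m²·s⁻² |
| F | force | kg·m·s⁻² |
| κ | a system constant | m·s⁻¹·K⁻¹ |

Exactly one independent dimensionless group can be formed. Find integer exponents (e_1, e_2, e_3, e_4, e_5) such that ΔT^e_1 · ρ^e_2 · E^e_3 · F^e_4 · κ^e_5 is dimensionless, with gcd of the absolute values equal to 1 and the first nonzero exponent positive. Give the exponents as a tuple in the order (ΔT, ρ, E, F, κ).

M: e_1·(0) + e_2·(1) + e_3·(1) + e_4·(1) + e_5·(0) = 0
L: e_1·(0) + e_2·(-3) + e_3·(2) + e_4·(1) + e_5·(1) = 0
T: e_1·(0) + e_2·(0) + e_3·(-2) + e_4·(-2) + e_5·(-1) = 0
Θ: e_1·(1) + e_2·(0) + e_3·(0) + e_4·(0) + e_5·(-1) = 0
Solving this homogeneous linear system for the smallest-integer solution (first nonzero entry positive) gives (2, 1, 2, -3, 2).

(2, 1, 2, -3, 2)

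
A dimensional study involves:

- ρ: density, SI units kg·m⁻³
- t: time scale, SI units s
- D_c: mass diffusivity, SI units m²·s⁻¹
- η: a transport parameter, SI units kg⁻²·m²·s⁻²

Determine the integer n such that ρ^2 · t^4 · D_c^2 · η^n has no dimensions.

Balance the M exponent: (-2)·n from η, plus 2·(1) + 4·(0) + 2·(0) = 2 from the rest, must sum to zero.
-2n + 2 = 0, so n = 1.

1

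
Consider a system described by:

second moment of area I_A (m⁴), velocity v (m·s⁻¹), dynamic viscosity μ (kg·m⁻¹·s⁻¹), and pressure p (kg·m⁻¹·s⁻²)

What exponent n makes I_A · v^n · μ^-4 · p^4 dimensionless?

Balance the L exponent: (1)·n from v, plus (4) − 4·(-1) + 4·(-1) = 4 from the rest, must sum to zero.
n + 4 = 0, so n = -4.

-4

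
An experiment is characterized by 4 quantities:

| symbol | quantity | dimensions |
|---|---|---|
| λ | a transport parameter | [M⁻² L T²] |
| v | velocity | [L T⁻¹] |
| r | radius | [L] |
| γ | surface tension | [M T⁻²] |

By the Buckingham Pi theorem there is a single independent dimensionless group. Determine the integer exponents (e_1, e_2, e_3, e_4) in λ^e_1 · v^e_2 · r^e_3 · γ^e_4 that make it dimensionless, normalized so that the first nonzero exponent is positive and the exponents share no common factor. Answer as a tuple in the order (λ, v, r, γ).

M: e_1·(-2) + e_2·(0) + e_3·(0) + e_4·(1) = 0
L: e_1·(1) + e_2·(1) + e_3·(1) + e_4·(0) = 0
T: e_1·(2) + e_2·(-1) + e_3·(0) + e_4·(-2) = 0
Solving this homogeneous linear system for the smallest-integer solution (first nonzero entry positive) gives (1, -2, 1, 2).

(1, -2, 1, 2)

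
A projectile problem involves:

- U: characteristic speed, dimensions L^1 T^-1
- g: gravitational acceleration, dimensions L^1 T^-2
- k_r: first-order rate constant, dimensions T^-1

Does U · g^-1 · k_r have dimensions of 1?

Sum the exponent of each base dimension across the product:
  L: [U]_L − [g]_L + [k_r]_L = (1) − (1) + (0) = 0
  T: [U]_T − [g]_T + [k_r]_T = (-1) − (-2) + (-1) = 0
All base exponents vanish — dimensionless.

yes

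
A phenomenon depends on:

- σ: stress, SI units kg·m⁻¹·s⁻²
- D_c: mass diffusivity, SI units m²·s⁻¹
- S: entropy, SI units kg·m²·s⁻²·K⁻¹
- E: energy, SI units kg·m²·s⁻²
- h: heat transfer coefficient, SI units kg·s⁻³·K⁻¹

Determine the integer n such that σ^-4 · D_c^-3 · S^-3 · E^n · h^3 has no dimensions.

Balance the M exponent: (1)·n from E, plus −4·(1) − 3·(0) − 3·(1) + 3·(1) = -4 from the rest, must sum to zero.
n − 4 = 0, so n = 4.

4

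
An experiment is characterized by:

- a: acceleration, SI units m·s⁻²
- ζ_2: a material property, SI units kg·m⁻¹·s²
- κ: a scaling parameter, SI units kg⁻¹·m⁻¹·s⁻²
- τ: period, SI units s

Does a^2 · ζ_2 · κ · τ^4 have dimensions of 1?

Sum the exponent of each base dimension across the product:
  M: 2·[a]_M + [ζ_2]_M + [κ]_M + 4·[τ]_M = 2·(0) + (1) + (-1) + 4·(0) = 0
  L: 2·[a]_L + [ζ_2]_L + [κ]_L + 4·[τ]_L = 2·(1) + (-1) + (-1) + 4·(0) = 0
  T: 2·[a]_T + [ζ_2]_T + [κ]_T + 4·[τ]_T = 2·(-2) + (2) + (-2) + 4·(1) = 0
All base exponents vanish — dimensionless.

yes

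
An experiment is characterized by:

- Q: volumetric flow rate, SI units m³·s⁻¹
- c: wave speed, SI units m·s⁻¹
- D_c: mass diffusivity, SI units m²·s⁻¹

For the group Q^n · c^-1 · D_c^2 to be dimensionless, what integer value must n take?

Balance the L exponent: (3)·n from Q, plus −(1) + 2·(2) = 3 from the rest, must sum to zero.
3n + 3 = 0, so n = -1.

-1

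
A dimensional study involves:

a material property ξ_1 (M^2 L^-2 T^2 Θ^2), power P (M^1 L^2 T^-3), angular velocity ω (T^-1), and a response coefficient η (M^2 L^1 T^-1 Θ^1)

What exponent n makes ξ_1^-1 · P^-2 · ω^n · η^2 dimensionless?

Balance the T exponent: (-1)·n from ω, plus −(2) − 2·(-3) + 2·(-1) = 2 from the rest, must sum to zero.
−n + 2 = 0, so n = 2.

2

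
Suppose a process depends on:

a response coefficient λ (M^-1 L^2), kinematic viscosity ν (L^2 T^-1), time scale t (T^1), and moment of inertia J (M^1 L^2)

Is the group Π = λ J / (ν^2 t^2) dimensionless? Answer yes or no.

yes

Sum the exponent of each base dimension across the product:
  M: [λ]_M − 2·[ν]_M − 2·[t]_M + [J]_M = (-1) − 2·(0) − 2·(0) + (1) = 0
  L: [λ]_L − 2·[ν]_L − 2·[t]_L + [J]_L = (2) − 2·(2) − 2·(0) + (2) = 0
  T: [λ]_T − 2·[ν]_T − 2·[t]_T + [J]_T = (0) − 2·(-1) − 2·(1) + (0) = 0
All base exponents vanish — dimensionless.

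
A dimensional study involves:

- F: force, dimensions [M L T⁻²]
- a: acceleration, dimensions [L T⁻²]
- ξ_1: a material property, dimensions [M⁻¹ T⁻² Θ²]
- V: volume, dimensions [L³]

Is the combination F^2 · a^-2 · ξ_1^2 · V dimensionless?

no

Sum the exponent of each base dimension across the product:
  M: 2·[F]_M − 2·[a]_M + 2·[ξ_1]_M + [V]_M = 2·(1) − 2·(0) + 2·(-1) + (0) = 0
  L: 2·[F]_L − 2·[a]_L + 2·[ξ_1]_L + [V]_L = 2·(1) − 2·(1) + 2·(0) + (3) = 3
  T: 2·[F]_T − 2·[a]_T + 2·[ξ_1]_T + [V]_T = 2·(-2) − 2·(-2) + 2·(-2) + (0) = -4
  Θ: 2·[F]_Θ − 2·[a]_Θ + 2·[ξ_1]_Θ + [V]_Θ = 2·(0) − 2·(0) + 2·(2) + (0) = 4
Net dimensions [L³ T⁻⁴ Θ⁴] ≠ [1] — not dimensionless.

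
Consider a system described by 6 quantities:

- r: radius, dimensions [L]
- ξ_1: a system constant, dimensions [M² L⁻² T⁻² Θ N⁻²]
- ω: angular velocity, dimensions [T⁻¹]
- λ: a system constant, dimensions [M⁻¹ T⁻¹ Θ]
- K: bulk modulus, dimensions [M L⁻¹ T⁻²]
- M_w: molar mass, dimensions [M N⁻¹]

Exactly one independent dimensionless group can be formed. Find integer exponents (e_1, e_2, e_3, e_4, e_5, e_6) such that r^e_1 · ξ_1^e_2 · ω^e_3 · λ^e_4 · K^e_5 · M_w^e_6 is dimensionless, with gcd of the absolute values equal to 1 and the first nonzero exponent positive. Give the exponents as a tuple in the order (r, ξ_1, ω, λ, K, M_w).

M: e_1·(0) + e_2·(2) + e_3·(0) + e_4·(-1) + e_5·(1) + e_6·(1) = 0
L: e_1·(1) + e_2·(-2) + e_3·(0) + e_4·(0) + e_5·(-1) + e_6·(0) = 0
T: e_1·(0) + e_2·(-2) + e_3·(-1) + e_4·(-1) + e_5·(-2) + e_6·(0) = 0
Θ: e_1·(0) + e_2·(1) + e_3·(0) + e_4·(1) + e_5·(0) + e_6·(0) = 0
N: e_1·(0) + e_2·(-2) + e_3·(0) + e_4·(0) + e_5·(0) + e_6·(-1) = 0
Solving this homogeneous linear system for the smallest-integer solution (first nonzero entry positive) gives (1, 1, 1, -1, -1, -2).

(1, 1, 1, -1, -1, -2)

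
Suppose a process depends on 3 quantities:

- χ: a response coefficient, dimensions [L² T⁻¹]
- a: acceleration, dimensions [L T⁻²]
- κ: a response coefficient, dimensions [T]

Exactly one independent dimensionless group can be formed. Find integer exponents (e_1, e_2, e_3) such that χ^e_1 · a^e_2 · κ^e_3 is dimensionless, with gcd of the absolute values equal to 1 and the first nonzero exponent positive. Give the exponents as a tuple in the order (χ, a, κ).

L: e_1·(2) + e_2·(1) + e_3·(0) = 0
T: e_1·(-1) + e_2·(-2) + e_3·(1) = 0
Solving this homogeneous linear system for the smallest-integer solution (first nonzero entry positive) gives (1, -2, -3).

(1, -2, -3)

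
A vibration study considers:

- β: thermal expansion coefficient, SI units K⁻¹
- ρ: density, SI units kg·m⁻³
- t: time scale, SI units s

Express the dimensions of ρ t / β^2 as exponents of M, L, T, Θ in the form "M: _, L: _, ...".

Collect each base-dimension exponent across the product:
  M: −2·(0) + (1) + (0) = 1
  L: −2·(0) + (-3) + (0) = -3
  T: −2·(0) + (0) + (1) = 1
  Θ: −2·(-1) + (0) + (0) = 2
So the dimensions are [M L⁻³ T Θ²].

M: 1, L: -3, T: 1, Θ: 2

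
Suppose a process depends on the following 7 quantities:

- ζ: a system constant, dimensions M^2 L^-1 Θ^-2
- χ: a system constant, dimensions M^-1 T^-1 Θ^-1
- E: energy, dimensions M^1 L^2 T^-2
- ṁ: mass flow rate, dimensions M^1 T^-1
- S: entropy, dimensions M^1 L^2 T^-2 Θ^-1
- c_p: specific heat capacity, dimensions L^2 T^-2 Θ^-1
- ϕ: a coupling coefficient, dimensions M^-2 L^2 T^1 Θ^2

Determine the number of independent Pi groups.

3

There are 7 variables and 4 base dimensions (M, L, T, Θ).
The dimension matrix has rank 4.
Independent dimensionless groups: 7 − 4 = 3.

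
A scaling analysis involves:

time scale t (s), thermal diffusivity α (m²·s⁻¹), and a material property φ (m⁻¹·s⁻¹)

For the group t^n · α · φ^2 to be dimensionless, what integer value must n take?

Balance the T exponent: (1)·n from t, plus (-1) + 2·(-1) = -3 from the rest, must sum to zero.
n − 3 = 0, so n = 3.

3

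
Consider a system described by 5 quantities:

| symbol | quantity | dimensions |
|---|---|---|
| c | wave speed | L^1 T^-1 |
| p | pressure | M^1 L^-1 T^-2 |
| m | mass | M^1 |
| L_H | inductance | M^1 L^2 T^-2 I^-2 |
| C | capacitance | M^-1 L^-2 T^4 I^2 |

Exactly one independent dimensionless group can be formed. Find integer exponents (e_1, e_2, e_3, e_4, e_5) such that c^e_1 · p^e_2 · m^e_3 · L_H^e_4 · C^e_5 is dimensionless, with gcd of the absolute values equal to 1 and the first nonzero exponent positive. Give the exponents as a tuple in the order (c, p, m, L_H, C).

M: e_1·(0) + e_2·(1) + e_3·(1) + e_4·(1) + e_5·(-1) = 0
L: e_1·(1) + e_2·(-1) + e_3·(0) + e_4·(2) + e_5·(-2) = 0
T: e_1·(-1) + e_2·(-2) + e_3·(0) + e_4·(-2) + e_5·(4) = 0
I: e_1·(0) + e_2·(0) + e_3·(0) + e_4·(-2) + e_5·(2) = 0
Solving this homogeneous linear system for the smallest-integer solution (first nonzero entry positive) gives (2, 2, -2, 3, 3).

(2, 2, -2, 3, 3)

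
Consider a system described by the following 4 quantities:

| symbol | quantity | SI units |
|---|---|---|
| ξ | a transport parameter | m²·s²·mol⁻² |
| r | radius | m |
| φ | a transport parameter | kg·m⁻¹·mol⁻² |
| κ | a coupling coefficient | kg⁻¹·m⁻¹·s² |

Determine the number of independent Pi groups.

There are 4 variables and 4 base dimensions (M, L, T, N).
The dimension matrix has rank 3 (less than 4: the dimension vectors are linearly dependent).
Independent dimensionless groups: 4 − 3 = 1.

1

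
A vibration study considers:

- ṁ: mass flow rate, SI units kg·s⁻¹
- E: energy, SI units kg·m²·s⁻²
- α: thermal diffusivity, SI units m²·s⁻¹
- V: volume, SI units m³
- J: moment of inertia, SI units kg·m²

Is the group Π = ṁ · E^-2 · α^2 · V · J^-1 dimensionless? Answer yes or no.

Sum the exponent of each base dimension across the product:
  M: [ṁ]_M − 2·[E]_M + 2·[α]_M + [V]_M − [J]_M = (1) − 2·(1) + 2·(0) + (0) − (1) = -2
  L: [ṁ]_L − 2·[E]_L + 2·[α]_L + [V]_L − [J]_L = (0) − 2·(2) + 2·(2) + (3) − (2) = 1
  T: [ṁ]_T − 2·[E]_T + 2·[α]_T + [V]_T − [J]_T = (-1) − 2·(-2) + 2·(-1) + (0) − (0) = 1
Net dimensions [M⁻² L T] ≠ [1] — not dimensionless.

no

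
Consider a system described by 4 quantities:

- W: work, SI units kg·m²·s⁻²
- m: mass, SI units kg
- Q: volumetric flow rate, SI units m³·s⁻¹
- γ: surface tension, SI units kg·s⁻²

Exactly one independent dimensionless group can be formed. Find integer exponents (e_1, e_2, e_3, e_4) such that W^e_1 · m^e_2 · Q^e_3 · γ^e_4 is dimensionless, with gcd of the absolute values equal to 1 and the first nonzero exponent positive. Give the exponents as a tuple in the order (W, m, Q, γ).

(3, -1, -2, -2)

M: e_1·(1) + e_2·(1) + e_3·(0) + e_4·(1) = 0
L: e_1·(2) + e_2·(0) + e_3·(3) + e_4·(0) = 0
T: e_1·(-2) + e_2·(0) + e_3·(-1) + e_4·(-2) = 0
Solving this homogeneous linear system for the smallest-integer solution (first nonzero entry positive) gives (3, -1, -2, -2).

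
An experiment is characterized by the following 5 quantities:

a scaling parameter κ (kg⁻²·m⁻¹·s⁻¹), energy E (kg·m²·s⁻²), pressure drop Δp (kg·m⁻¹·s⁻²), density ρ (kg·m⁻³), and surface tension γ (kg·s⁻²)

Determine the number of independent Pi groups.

There are 5 variables and 3 base dimensions (M, L, T).
The dimension matrix has rank 3.
Independent dimensionless groups: 5 − 3 = 2.

2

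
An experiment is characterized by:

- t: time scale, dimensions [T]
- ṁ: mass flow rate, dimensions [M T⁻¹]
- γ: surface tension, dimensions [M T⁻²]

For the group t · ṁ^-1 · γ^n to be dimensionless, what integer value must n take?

Balance the M exponent: (1)·n from γ, plus (0) − (1) = -1 from the rest, must sum to zero.
n − 1 = 0, so n = 1.

1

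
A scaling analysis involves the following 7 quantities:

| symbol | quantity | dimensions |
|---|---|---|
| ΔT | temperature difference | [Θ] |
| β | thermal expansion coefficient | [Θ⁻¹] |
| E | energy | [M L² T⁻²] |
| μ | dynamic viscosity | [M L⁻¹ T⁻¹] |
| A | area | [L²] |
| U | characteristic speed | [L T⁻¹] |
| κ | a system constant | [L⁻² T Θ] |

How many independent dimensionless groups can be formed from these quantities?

There are 7 variables and 4 base dimensions (M, L, T, Θ).
The dimension matrix has rank 4.
Independent dimensionless groups: 7 − 4 = 3.

3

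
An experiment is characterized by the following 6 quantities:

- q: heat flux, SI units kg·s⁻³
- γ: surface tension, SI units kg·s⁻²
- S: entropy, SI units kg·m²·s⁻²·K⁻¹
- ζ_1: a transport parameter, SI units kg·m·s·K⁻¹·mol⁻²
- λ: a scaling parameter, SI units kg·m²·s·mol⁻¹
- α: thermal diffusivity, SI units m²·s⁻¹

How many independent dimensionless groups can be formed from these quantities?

1

There are 6 variables and 5 base dimensions (M, L, T, Θ, N).
The dimension matrix has rank 5.
Independent dimensionless groups: 6 − 5 = 1.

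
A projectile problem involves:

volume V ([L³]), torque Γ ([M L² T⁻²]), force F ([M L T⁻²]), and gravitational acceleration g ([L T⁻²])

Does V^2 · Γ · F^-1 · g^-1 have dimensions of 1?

Sum the exponent of each base dimension across the product:
  M: 2·[V]_M + [Γ]_M − [F]_M − [g]_M = 2·(0) + (1) − (1) − (0) = 0
  L: 2·[V]_L + [Γ]_L − [F]_L − [g]_L = 2·(3) + (2) − (1) − (1) = 6
  T: 2·[V]_T + [Γ]_T − [F]_T − [g]_T = 2·(0) + (-2) − (-2) − (-2) = 2
Net dimensions [L⁶ T²] ≠ [1] — not dimensionless.

no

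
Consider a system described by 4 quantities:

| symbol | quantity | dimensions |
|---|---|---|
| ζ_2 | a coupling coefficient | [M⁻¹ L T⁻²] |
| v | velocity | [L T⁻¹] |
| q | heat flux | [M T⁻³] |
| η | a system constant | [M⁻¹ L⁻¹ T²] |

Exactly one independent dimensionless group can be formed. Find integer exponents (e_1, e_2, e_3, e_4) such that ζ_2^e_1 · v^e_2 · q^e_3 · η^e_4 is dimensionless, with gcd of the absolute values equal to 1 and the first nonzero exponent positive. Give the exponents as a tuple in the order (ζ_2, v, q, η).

M: e_1·(-1) + e_2·(0) + e_3·(1) + e_4·(-1) = 0
L: e_1·(1) + e_2·(1) + e_3·(0) + e_4·(-1) = 0
T: e_1·(-2) + e_2·(-1) + e_3·(-3) + e_4·(2) = 0
Solving this homogeneous linear system for the smallest-integer solution (first nonzero entry positive) gives (1, -3, -1, -2).

(1, -3, -1, -2)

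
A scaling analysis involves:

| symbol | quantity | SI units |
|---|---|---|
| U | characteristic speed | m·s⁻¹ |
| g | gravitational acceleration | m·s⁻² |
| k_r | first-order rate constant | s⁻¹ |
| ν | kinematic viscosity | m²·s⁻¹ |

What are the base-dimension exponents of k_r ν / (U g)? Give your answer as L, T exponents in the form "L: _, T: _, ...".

Collect each base-dimension exponent across the product:
  L: −(1) − (1) + (0) + (2) = 0
  T: −(-1) − (-2) + (-1) + (-1) = 1
So the dimensions are [T].

L: 0, T: 1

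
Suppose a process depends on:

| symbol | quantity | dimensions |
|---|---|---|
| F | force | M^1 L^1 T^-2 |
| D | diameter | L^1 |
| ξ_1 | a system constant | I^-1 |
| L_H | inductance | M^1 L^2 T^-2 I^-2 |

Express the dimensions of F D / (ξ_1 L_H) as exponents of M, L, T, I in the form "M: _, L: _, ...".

Collect each base-dimension exponent across the product:
  M: (1) + (0) − (0) − (1) = 0
  L: (1) + (1) − (0) − (2) = 0
  T: (-2) + (0) − (0) − (-2) = 0
  I: (0) + (0) − (-1) − (-2) = 3
So the dimensions are [I³].

M: 0, L: 0, T: 0, I: 3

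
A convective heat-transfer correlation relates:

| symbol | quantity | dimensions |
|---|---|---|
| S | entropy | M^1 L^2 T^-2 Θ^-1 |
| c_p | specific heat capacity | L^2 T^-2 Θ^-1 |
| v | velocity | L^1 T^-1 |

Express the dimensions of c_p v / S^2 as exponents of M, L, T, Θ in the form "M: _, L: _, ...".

Collect each base-dimension exponent across the product:
  M: −2·(1) + (0) + (0) = -2
  L: −2·(2) + (2) + (1) = -1
  T: −2·(-2) + (-2) + (-1) = 1
  Θ: −2·(-1) + (-1) + (0) = 1
So the dimensions are [M⁻² L⁻¹ T Θ].

M: -2, L: -1, T: 1, Θ: 1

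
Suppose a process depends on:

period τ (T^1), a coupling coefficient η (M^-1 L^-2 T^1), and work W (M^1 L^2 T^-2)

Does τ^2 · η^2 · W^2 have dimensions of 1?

Sum the exponent of each base dimension across the product:
  M: 2·[τ]_M + 2·[η]_M + 2·[W]_M = 2·(0) + 2·(-1) + 2·(1) = 0
  L: 2·[τ]_L + 2·[η]_L + 2·[W]_L = 2·(0) + 2·(-2) + 2·(2) = 0
  T: 2·[τ]_T + 2·[η]_T + 2·[W]_T = 2·(1) + 2·(1) + 2·(-2) = 0
All base exponents vanish — dimensionless.

yes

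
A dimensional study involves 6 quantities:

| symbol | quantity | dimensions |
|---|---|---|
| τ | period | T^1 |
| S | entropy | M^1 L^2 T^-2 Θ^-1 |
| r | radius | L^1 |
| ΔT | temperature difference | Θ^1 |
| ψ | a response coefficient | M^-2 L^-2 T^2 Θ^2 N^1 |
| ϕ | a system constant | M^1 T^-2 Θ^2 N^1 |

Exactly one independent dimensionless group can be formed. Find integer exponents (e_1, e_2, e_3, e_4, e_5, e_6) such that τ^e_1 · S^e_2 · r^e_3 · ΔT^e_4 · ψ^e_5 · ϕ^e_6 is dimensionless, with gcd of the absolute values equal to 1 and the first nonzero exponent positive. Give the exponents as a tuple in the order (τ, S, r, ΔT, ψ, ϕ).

M: e_1·(0) + e_2·(1) + e_3·(0) + e_4·(0) + e_5·(-2) + e_6·(1) = 0
L: e_1·(0) + e_2·(2) + e_3·(1) + e_4·(0) + e_5·(-2) + e_6·(0) = 0
T: e_1·(1) + e_2·(-2) + e_3·(0) + e_4·(0) + e_5·(2) + e_6·(-2) = 0
Θ: e_1·(0) + e_2·(-1) + e_3·(0) + e_4·(1) + e_5·(2) + e_6·(2) = 0
N: e_1·(0) + e_2·(0) + e_3·(0) + e_4·(0) + e_5·(1) + e_6·(1) = 0
Solving this homogeneous linear system for the smallest-integer solution (first nonzero entry positive) gives (2, 3, -4, 3, 1, -1).

(2, 3, -4, 3, 1, -1)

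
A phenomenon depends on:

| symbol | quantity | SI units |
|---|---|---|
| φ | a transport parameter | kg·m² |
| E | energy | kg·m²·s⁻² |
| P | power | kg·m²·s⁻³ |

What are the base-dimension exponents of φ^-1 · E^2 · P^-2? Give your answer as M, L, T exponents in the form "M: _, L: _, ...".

M: -1, L: -2, T: 2

Collect each base-dimension exponent across the product:
  M: −(1) + 2·(1) − 2·(1) = -1
  L: −(2) + 2·(2) − 2·(2) = -2
  T: −(0) + 2·(-2) − 2·(-3) = 2
So the dimensions are [M⁻¹ L⁻² T²].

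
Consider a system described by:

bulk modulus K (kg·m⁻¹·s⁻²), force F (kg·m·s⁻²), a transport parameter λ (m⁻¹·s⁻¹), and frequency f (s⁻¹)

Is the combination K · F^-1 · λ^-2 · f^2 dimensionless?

Sum the exponent of each base dimension across the product:
  M: [K]_M − [F]_M − 2·[λ]_M + 2·[f]_M = (1) − (1) − 2·(0) + 2·(0) = 0
  L: [K]_L − [F]_L − 2·[λ]_L + 2·[f]_L = (-1) − (1) − 2·(-1) + 2·(0) = 0
  T: [K]_T − [F]_T − 2·[λ]_T + 2·[f]_T = (-2) − (-2) − 2·(-1) + 2·(-1) = 0
All base exponents vanish — dimensionless.

yes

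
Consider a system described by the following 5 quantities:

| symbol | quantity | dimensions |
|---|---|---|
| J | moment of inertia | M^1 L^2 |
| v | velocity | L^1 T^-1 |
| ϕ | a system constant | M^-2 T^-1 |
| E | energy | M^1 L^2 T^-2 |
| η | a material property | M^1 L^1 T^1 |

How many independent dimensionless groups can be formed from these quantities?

There are 5 variables and 3 base dimensions (M, L, T).
The dimension matrix has rank 3.
Independent dimensionless groups: 5 − 3 = 2.

2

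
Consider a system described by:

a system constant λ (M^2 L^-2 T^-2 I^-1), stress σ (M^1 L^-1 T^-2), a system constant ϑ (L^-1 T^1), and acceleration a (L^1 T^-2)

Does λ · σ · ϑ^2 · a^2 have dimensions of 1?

no

Sum the exponent of each base dimension across the product:
  M: [λ]_M + [σ]_M + 2·[ϑ]_M + 2·[a]_M = (2) + (1) + 2·(0) + 2·(0) = 3
  L: [λ]_L + [σ]_L + 2·[ϑ]_L + 2·[a]_L = (-2) + (-1) + 2·(-1) + 2·(1) = -3
  T: [λ]_T + [σ]_T + 2·[ϑ]_T + 2·[a]_T = (-2) + (-2) + 2·(1) + 2·(-2) = -6
  I: [λ]_I + [σ]_I + 2·[ϑ]_I + 2·[a]_I = (-1) + (0) + 2·(0) + 2·(0) = -1
Net dimensions [M³ L⁻³ T⁻⁶ I⁻¹] ≠ [1] — not dimensionless.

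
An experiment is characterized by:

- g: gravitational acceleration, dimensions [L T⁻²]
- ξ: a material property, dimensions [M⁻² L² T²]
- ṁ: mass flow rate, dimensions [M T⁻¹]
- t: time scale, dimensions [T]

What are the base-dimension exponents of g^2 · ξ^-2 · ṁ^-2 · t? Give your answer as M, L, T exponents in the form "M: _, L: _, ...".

M: 2, L: -2, T: -5

Collect each base-dimension exponent across the product:
  M: 2·(0) − 2·(-2) − 2·(1) + (0) = 2
  L: 2·(1) − 2·(2) − 2·(0) + (0) = -2
  T: 2·(-2) − 2·(2) − 2·(-1) + (1) = -5
So the dimensions are [M² L⁻² T⁻⁵].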